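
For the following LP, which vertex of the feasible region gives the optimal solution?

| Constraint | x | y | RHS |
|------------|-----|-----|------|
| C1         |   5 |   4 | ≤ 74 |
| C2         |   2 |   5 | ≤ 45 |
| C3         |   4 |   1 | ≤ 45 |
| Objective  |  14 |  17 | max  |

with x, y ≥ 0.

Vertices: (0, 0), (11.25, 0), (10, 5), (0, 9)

Evaluate the objective at each vertex of the feasible region:
  z(0, 0) = 0
  z(11.25, 0) = 157.5
  z(10, 5) = 225  ←
  z(0, 9) = 153
The maximum is at x = 10, y = 5.

(10, 5)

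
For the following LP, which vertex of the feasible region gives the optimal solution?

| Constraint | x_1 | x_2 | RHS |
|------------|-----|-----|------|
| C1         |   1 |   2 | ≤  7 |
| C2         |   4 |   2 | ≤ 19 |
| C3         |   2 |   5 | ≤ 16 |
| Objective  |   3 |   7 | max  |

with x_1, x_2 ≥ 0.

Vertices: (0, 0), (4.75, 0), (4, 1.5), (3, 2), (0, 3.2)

Evaluate the objective at each vertex of the feasible region:
  z(0, 0) = 0
  z(4.75, 0) = 14.25
  z(4, 1.5) = 22.5
  z(3, 2) = 23  ←
  z(0, 3.2) = 22.4
The maximum is at x_1 = 3, x_2 = 2.

(3, 2)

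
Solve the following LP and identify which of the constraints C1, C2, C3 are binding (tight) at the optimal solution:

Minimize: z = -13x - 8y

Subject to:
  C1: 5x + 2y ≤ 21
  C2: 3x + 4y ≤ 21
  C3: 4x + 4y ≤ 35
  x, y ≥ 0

At x = 3, y = 3, compute slack b - a·x for each constraint:
  C1: 21 − 21 = 0  (binding)
  C2: 21 − 21 = 0  (binding)
  C3: 35 − 24 = 11  (slack)

Optimal: x = 3, y = 3
Binding: C1, C2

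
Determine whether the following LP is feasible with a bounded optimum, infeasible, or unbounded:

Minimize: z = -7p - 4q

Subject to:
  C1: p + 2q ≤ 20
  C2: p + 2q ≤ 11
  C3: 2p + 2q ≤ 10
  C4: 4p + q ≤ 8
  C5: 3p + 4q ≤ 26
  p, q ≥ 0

Feasible with a bounded optimal solution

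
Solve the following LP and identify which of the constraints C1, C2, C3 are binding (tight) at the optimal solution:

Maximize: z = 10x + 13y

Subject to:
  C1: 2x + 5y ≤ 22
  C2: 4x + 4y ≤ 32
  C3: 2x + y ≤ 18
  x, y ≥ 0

At x = 6, y = 2, compute slack b - a·x for each constraint:
  C1: 22 − 22 = 0  (binding)
  C2: 32 − 32 = 0  (binding)
  C3: 18 − 14 = 4  (slack)

Optimal: x = 6, y = 2
Binding: C1, C2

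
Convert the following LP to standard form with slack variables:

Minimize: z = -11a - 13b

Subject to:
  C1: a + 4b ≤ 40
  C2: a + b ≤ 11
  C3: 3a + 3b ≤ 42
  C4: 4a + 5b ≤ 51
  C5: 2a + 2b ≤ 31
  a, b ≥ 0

min z = -11a - 13b

s.t.
  a + 4b + s1 = 40
  a + b + s2 = 11
  3a + 3b + s3 = 42
  4a + 5b + s4 = 51
  2a + 2b + s5 = 31
  a, b, s1, s2, s3, s4, s5 ≥ 0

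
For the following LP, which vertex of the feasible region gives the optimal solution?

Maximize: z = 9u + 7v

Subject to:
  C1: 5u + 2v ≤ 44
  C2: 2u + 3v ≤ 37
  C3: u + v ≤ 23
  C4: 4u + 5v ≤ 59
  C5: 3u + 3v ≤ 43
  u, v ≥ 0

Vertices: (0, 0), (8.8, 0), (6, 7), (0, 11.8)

Evaluate the objective at each vertex of the feasible region:
  z(0, 0) = 0
  z(8.8, 0) = 79.2
  z(6, 7) = 103  ←
  z(0, 11.8) = 82.6
The maximum is at u = 6, v = 7.

(6, 7)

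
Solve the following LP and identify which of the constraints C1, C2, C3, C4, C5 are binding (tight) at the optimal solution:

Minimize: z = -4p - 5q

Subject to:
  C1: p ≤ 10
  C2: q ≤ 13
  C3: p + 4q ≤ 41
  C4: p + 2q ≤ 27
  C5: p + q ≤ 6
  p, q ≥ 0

At p = 0, q = 6, compute slack b - a·x for each constraint:
  C1: 10 − 0 = 10  (slack)
  C2: 13 − 6 = 7  (slack)
  C3: 41 − 24 = 17  (slack)
  C4: 27 − 12 = 15  (slack)
  C5: 6 − 6 = 0  (binding)

Optimal: p = 0, q = 6
Binding: C5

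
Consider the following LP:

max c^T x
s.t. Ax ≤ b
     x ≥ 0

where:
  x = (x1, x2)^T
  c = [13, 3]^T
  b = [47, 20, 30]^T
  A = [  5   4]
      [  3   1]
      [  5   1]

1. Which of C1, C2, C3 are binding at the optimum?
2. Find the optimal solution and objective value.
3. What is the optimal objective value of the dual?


1. C2, C3
2. x1 = 5, x2 = 5, z = 80
3. 80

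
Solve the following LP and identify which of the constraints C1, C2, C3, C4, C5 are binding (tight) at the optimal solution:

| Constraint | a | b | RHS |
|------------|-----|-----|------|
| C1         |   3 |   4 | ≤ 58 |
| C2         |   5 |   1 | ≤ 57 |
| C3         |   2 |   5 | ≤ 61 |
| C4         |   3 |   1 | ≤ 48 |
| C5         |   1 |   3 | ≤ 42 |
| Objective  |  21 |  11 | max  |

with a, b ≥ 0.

At a = 10, b = 7, compute slack b - a·x for each constraint:
  C1: 58 − 58 = 0  (binding)
  C2: 57 − 57 = 0  (binding)
  C3: 61 − 55 = 6  (slack)
  C4: 48 − 37 = 11  (slack)
  C5: 42 − 31 = 11  (slack)

Optimal: a = 10, b = 7
Binding: C1, C2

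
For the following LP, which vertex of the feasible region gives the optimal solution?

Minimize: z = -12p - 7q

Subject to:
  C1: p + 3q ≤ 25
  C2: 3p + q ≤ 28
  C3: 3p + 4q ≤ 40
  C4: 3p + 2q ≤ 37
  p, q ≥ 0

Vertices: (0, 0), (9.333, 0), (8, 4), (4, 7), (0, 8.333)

Evaluate the objective at each vertex of the feasible region:
  z(0, 0) = 0
  z(9.333, 0) = -112
  z(8, 4) = -124  ←
  z(4, 7) = -97
  z(0, 8.333) = -58.33
The minimum is at p = 8, q = 4.

(8, 4)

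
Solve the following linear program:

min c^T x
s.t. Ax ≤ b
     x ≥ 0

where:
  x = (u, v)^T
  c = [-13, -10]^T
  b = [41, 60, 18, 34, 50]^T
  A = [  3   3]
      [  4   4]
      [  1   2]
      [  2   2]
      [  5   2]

Evaluate the objective at each vertex of the feasible region:
  z(0, 0) = 0
  z(10, 0) = -130
  z(8, 5) = -154  ←
  z(0, 9) = -90
The minimum is at u = 8, v = 5.

u = 8, v = 5, z = -154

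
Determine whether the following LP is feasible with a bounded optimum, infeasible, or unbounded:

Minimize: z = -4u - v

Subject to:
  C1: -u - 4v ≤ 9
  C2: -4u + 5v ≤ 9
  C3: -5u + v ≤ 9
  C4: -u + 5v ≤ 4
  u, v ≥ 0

Unbounded (objective can decrease without bound)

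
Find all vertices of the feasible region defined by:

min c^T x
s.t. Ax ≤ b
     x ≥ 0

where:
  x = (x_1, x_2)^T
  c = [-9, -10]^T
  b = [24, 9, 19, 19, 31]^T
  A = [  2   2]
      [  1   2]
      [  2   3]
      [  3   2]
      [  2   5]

(0, 0), (6.333, 0), (5, 2), (0, 4.5)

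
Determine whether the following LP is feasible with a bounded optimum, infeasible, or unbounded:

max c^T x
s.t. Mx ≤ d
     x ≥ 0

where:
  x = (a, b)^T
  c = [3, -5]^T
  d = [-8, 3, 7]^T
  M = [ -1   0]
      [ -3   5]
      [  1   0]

Infeasible (no feasible solution exists)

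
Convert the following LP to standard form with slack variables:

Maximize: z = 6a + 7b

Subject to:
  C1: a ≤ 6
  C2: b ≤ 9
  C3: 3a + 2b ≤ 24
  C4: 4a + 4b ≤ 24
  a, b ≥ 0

max z = 6a + 7b

s.t.
  a + s1 = 6
  b + s2 = 9
  3a + 2b + s3 = 24
  4a + 4b + s4 = 24
  a, b, s1, s2, s3, s4 ≥ 0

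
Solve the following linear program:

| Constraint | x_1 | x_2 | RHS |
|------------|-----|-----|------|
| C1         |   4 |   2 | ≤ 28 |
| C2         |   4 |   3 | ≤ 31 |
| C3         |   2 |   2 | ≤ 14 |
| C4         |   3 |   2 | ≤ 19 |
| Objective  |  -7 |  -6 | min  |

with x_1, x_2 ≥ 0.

Evaluate the objective at each vertex of the feasible region:
  z(0, 0) = 0
  z(6.333, 0) = -44.33
  z(5, 2) = -47  ←
  z(0, 7) = -42
The minimum is at x_1 = 5, x_2 = 2.

x_1 = 5, x_2 = 2, z = -47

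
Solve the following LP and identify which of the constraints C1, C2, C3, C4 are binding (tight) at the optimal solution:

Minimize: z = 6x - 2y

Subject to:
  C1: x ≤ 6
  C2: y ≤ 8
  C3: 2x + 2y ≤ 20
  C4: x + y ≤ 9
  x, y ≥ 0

At x = 0, y = 8, compute slack b - a·x for each constraint:
  C1: 6 − 0 = 6  (slack)
  C2: 8 − 8 = 0  (binding)
  C3: 20 − 16 = 4  (slack)
  C4: 9 − 8 = 1  (slack)

Optimal: x = 0, y = 8
Binding: C2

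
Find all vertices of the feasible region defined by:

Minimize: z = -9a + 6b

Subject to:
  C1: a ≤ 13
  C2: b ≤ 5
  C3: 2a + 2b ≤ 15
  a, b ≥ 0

(0, 0), (7.5, 0), (2.5, 5), (0, 5)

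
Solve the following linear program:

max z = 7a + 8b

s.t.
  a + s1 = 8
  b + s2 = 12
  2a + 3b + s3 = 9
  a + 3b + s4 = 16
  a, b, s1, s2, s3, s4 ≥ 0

Evaluate the objective at each vertex of the feasible region:
  z(0, 0) = 0
  z(4.5, 0) = 31.5  ←
  z(0, 3) = 24
The maximum is at a = 4.5, b = 0.

a = 4.5, b = 0, z = 31.5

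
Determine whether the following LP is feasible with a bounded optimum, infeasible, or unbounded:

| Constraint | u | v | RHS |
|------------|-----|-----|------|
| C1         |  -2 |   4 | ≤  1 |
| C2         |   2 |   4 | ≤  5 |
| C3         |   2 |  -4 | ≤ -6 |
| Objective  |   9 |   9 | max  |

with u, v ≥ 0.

Infeasible (no feasible solution exists)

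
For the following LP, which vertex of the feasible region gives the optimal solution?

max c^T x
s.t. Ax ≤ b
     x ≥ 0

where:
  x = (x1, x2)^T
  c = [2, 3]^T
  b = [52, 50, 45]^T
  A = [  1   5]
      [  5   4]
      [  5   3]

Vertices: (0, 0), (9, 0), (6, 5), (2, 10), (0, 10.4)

Evaluate the objective at each vertex of the feasible region:
  z(0, 0) = 0
  z(9, 0) = 18
  z(6, 5) = 27
  z(2, 10) = 34  ←
  z(0, 10.4) = 31.2
The maximum is at x1 = 2, x2 = 10.

(2, 10)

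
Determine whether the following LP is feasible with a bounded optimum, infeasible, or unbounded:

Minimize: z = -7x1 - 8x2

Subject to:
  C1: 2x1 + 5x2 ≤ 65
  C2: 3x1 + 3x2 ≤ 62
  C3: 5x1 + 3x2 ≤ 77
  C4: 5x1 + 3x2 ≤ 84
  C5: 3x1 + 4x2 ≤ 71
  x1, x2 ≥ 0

Feasible with a bounded optimal solution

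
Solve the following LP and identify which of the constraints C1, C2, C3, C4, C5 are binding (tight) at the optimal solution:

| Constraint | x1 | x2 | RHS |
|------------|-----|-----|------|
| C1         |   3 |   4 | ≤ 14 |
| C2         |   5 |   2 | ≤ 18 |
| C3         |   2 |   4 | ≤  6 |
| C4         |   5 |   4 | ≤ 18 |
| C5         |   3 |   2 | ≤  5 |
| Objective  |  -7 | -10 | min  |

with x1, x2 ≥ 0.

At x1 = 1, x2 = 1, compute slack b - a·x for each constraint:
  C1: 14 − 7 = 7  (slack)
  C2: 18 − 7 = 11  (slack)
  C3: 6 − 6 = 0  (binding)
  C4: 18 − 9 = 9  (slack)
  C5: 5 − 5 = 0  (binding)

Optimal: x1 = 1, x2 = 1
Binding: C3, C5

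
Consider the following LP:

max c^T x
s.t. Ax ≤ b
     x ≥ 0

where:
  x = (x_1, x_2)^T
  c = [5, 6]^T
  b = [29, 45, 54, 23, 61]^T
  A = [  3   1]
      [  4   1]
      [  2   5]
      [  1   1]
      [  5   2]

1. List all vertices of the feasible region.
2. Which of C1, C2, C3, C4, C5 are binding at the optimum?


1. (0, 0), (9.667, 0), (7, 8), (0, 10.8)
2. C1, C3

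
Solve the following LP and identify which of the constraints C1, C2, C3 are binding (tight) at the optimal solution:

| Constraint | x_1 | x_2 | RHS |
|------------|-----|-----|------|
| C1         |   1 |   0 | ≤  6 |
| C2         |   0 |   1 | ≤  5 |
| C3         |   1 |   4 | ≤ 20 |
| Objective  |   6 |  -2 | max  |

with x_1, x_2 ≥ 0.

At x_1 = 6, x_2 = 0, compute slack b - a·x for each constraint:
  C1: 6 − 6 = 0  (binding)
  C2: 5 − 0 = 5  (slack)
  C3: 20 − 6 = 14  (slack)

Optimal: x_1 = 6, x_2 = 0
Binding: C1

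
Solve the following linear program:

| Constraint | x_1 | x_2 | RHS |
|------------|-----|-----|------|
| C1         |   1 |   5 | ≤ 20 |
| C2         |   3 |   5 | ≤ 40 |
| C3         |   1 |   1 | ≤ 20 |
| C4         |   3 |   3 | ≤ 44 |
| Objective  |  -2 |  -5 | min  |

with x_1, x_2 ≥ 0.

Evaluate the objective at each vertex of the feasible region:
  z(0, 0) = 0
  z(13.33, 0) = -26.67
  z(10, 2) = -30  ←
  z(0, 4) = -20
The minimum is at x_1 = 10, x_2 = 2.

x_1 = 10, x_2 = 2, z = -30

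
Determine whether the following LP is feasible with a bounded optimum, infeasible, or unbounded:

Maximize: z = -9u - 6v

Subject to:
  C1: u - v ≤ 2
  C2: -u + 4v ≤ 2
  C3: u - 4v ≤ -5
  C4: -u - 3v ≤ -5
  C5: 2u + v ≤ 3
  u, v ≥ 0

Infeasible (no feasible solution exists)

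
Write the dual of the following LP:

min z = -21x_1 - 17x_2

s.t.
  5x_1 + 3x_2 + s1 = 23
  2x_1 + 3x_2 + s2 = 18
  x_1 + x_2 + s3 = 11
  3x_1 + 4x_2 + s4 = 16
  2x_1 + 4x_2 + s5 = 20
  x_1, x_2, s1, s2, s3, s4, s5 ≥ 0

Primal min cᵀx s.t. Ax ≤ b, x ≥ 0  →  Dual max −bᵀy s.t. Aᵀy ≥ −c, y ≥ 0.

Maximize: z = -23y1 - 18y2 - 11y3 - 16y4 - 20y5

Subject to:
  5y1 + 2y2 + y3 + 3y4 + 2y5 ≥ 21
  3y1 + 3y2 + y3 + 4y4 + 4y5 ≥ 17
  y1, y2, y3, y4, y5 ≥ 0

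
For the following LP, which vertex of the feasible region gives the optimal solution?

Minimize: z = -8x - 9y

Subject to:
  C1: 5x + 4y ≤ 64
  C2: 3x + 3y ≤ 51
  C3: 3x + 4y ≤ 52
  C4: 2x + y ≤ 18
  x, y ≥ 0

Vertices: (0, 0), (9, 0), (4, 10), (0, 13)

Evaluate the objective at each vertex of the feasible region:
  z(0, 0) = 0
  z(9, 0) = -72
  z(4, 10) = -122  ←
  z(0, 13) = -117
The minimum is at x = 4, y = 10.

(4, 10)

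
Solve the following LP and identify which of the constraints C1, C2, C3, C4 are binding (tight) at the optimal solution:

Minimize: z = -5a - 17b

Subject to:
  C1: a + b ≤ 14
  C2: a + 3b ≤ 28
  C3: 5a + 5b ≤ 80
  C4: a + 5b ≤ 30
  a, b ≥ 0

At a = 10, b = 4, compute slack b - a·x for each constraint:
  C1: 14 − 14 = 0  (binding)
  C2: 28 − 22 = 6  (slack)
  C3: 80 − 70 = 10  (slack)
  C4: 30 − 30 = 0  (binding)

Optimal: a = 10, b = 4
Binding: C1, C4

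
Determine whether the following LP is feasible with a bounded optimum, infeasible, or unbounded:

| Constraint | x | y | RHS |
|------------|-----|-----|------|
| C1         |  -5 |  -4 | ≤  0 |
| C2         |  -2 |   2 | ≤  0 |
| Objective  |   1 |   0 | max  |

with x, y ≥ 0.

Unbounded (objective can increase without bound)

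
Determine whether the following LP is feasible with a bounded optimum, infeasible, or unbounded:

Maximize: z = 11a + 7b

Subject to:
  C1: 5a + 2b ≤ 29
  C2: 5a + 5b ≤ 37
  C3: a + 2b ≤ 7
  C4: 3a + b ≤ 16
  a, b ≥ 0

Feasible with a bounded optimal solution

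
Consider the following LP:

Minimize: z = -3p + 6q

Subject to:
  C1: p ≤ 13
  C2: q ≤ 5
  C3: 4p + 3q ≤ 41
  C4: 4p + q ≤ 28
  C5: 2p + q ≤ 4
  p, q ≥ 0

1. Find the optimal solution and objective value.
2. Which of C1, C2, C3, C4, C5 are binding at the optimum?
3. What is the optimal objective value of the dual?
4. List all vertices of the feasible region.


1. p = 2, q = 0, z = -6
2. C5
3. -6
4. (0, 0), (2, 0), (0, 4)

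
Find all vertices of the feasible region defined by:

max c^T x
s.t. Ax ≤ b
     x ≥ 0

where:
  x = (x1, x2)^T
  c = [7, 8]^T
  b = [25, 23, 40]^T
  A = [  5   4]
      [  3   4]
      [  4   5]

(0, 0), (5, 0), (1, 5), (0, 5.75)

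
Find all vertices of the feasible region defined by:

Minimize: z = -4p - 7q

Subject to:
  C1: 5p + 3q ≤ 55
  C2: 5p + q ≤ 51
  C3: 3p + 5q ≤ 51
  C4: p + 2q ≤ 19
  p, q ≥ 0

(0, 0), (10.2, 0), (9.8, 2), (7.625, 5.625), (7, 6), (0, 9.5)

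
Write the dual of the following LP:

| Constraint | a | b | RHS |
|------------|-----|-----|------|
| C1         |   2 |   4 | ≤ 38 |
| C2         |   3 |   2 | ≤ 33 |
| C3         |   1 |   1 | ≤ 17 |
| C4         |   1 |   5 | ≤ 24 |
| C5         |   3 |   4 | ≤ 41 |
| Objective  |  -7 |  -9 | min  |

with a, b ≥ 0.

Primal min cᵀx s.t. Ax ≤ b, x ≥ 0  →  Dual max −bᵀy s.t. Aᵀy ≥ −c, y ≥ 0.

Maximize: z = -38y1 - 33y2 - 17y3 - 24y4 - 41y5

Subject to:
  2y1 + 3y2 + y3 + y4 + 3y5 ≥ 7
  4y1 + 2y2 + y3 + 5y4 + 4y5 ≥ 9
  y1, y2, y3, y4, y5 ≥ 0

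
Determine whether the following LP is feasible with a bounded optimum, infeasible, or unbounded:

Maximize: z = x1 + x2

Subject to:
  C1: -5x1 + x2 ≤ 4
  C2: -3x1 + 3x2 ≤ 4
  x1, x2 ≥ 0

Unbounded (objective can increase without bound)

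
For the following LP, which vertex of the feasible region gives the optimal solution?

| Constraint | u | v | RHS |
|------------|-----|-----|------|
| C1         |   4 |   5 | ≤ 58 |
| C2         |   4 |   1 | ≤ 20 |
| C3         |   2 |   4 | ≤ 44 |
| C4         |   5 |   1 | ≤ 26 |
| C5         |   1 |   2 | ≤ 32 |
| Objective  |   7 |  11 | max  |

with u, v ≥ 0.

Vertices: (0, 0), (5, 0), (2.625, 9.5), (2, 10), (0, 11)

Evaluate the objective at each vertex of the feasible region:
  z(0, 0) = 0
  z(5, 0) = 35
  z(2.625, 9.5) = 122.9
  z(2, 10) = 124  ←
  z(0, 11) = 121
The maximum is at u = 2, v = 10.

(2, 10)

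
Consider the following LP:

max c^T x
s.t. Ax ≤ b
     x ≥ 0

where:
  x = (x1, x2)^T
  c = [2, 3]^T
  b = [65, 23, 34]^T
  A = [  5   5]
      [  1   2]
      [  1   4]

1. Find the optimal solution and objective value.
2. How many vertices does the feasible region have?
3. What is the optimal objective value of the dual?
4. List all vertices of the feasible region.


1. x1 = 6, x2 = 7, z = 33
2. 4
3. 33
4. (0, 0), (13, 0), (6, 7), (0, 8.5)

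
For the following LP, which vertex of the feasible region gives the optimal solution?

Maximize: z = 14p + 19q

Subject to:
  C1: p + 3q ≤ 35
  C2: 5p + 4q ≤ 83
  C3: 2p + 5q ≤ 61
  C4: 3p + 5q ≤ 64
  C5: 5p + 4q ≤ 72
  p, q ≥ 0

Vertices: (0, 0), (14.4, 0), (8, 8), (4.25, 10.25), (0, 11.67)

Evaluate the objective at each vertex of the feasible region:
  z(0, 0) = 0
  z(14.4, 0) = 201.6
  z(8, 8) = 264  ←
  z(4.25, 10.25) = 254.2
  z(0, 11.67) = 221.7
The maximum is at p = 8, q = 8.

(8, 8)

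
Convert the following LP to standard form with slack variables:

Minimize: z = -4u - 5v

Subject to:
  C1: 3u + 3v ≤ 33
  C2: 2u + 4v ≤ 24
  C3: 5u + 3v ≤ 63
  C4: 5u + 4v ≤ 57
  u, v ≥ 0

min z = -4u - 5v

s.t.
  3u + 3v + s1 = 33
  2u + 4v + s2 = 24
  5u + 3v + s3 = 63
  5u + 4v + s4 = 57
  u, v, s1, s2, s3, s4 ≥ 0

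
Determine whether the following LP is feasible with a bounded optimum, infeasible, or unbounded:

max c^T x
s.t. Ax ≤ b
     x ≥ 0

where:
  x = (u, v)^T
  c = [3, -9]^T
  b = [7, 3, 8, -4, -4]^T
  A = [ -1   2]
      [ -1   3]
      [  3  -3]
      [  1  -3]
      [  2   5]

Infeasible (no feasible solution exists)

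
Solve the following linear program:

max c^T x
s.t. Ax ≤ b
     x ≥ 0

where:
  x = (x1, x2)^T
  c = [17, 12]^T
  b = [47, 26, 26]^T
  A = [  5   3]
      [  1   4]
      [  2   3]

Evaluate the objective at each vertex of the feasible region:
  z(0, 0) = 0
  z(9.4, 0) = 159.8
  z(7, 4) = 167  ←
  z(5.2, 5.2) = 150.8
  z(0, 6.5) = 78
The maximum is at x1 = 7, x2 = 4.

x1 = 7, x2 = 4, z = 167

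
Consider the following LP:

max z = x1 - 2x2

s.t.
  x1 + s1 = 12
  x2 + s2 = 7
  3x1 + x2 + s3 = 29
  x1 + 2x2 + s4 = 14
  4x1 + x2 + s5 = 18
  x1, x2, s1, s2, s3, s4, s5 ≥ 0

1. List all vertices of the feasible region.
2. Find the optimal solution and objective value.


1. (0, 0), (4.5, 0), (3.143, 5.429), (0, 7)
2. x1 = 4.5, x2 = 0, z = 4.5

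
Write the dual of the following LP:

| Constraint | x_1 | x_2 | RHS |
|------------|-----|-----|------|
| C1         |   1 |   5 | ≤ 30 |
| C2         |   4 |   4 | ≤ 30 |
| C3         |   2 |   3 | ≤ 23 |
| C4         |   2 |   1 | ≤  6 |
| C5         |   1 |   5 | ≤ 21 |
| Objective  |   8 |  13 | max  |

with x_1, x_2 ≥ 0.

Primal max cᵀx s.t. Ax ≤ b, x ≥ 0  →  Dual min bᵀy s.t. Aᵀy ≥ c, y ≥ 0.

Minimize: z = 30y1 + 30y2 + 23y3 + 6y4 + 21y5

Subject to:
  y1 + 4y2 + 2y3 + 2y4 + y5 ≥ 8
  5y1 + 4y2 + 3y3 + y4 + 5y5 ≥ 13
  y1, y2, y3, y4, y5 ≥ 0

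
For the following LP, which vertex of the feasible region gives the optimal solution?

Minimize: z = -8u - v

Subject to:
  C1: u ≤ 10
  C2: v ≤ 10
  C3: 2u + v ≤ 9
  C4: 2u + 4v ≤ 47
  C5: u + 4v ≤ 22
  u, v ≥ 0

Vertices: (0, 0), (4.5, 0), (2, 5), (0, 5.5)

Evaluate the objective at each vertex of the feasible region:
  z(0, 0) = 0
  z(4.5, 0) = -36  ←
  z(2, 5) = -21
  z(0, 5.5) = -5.5
The minimum is at u = 4.5, v = 0.

(4.5, 0)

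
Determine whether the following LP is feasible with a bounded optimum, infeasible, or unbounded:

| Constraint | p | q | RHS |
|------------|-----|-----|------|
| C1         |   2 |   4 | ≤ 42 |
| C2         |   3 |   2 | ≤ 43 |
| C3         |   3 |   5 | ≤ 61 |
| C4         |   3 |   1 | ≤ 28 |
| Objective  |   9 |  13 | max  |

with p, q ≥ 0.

Feasible with a bounded optimal solution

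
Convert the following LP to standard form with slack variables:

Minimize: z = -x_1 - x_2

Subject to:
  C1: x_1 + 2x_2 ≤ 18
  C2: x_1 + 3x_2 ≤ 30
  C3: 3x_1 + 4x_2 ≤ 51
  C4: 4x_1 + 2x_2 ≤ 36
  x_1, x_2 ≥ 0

min z = -x_1 - x_2

s.t.
  x_1 + 2x_2 + s1 = 18
  x_1 + 3x_2 + s2 = 30
  3x_1 + 4x_2 + s3 = 51
  4x_1 + 2x_2 + s4 = 36
  x_1, x_2, s1, s2, s3, s4 ≥ 0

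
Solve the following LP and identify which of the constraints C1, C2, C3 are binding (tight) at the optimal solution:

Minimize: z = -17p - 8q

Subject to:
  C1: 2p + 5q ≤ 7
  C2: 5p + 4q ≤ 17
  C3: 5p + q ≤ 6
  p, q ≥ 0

At p = 1, q = 1, compute slack b - a·x for each constraint:
  C1: 7 − 7 = 0  (binding)
  C2: 17 − 9 = 8  (slack)
  C3: 6 − 6 = 0  (binding)

Optimal: p = 1, q = 1
Binding: C1, C3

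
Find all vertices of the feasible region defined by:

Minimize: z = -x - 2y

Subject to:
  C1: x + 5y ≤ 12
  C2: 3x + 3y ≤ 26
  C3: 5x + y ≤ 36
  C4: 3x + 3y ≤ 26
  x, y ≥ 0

(0, 0), (7.2, 0), (7, 1), (0, 2.4)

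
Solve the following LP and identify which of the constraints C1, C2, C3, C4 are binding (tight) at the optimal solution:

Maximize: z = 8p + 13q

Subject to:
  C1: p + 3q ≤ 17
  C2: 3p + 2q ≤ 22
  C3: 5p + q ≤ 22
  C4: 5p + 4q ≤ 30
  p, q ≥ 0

At p = 2, q = 5, compute slack b - a·x for each constraint:
  C1: 17 − 17 = 0  (binding)
  C2: 22 − 16 = 6  (slack)
  C3: 22 − 15 = 7  (slack)
  C4: 30 − 30 = 0  (binding)

Optimal: p = 2, q = 5
Binding: C1, C4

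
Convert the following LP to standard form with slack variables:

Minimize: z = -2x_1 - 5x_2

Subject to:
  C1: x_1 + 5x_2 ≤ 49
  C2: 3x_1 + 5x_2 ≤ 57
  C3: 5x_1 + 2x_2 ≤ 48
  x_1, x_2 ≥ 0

min z = -2x_1 - 5x_2

s.t.
  x_1 + 5x_2 + s1 = 49
  3x_1 + 5x_2 + s2 = 57
  5x_1 + 2x_2 + s3 = 48
  x_1, x_2, s1, s2, s3 ≥ 0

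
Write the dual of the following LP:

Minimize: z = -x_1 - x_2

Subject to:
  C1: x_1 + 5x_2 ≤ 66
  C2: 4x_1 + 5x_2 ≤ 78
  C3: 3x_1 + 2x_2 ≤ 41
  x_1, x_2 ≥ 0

Primal min cᵀx s.t. Ax ≤ b, x ≥ 0  →  Dual max −bᵀy s.t. Aᵀy ≥ −c, y ≥ 0.

Maximize: z = -66y1 - 78y2 - 41y3

Subject to:
  y1 + 4y2 + 3y3 ≥ 1
  5y1 + 5y2 + 2y3 ≥ 1
  y1, y2, y3 ≥ 0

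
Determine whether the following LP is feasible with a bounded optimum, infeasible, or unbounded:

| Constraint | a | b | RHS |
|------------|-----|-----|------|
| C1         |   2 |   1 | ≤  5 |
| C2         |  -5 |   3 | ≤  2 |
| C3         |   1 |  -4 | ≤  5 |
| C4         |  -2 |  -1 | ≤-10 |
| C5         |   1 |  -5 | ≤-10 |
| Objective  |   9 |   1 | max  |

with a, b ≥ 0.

Infeasible (no feasible solution exists)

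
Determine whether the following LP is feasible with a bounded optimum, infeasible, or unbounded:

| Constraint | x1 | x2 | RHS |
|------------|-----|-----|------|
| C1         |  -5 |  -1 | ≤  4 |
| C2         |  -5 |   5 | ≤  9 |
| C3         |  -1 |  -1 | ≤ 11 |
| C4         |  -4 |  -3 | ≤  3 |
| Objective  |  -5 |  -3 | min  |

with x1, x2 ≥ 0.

Unbounded (objective can decrease without bound)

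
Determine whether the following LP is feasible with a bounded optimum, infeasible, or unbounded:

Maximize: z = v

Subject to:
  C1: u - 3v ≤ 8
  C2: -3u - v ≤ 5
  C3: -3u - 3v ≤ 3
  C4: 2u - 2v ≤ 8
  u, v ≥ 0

Unbounded (objective can increase without bound)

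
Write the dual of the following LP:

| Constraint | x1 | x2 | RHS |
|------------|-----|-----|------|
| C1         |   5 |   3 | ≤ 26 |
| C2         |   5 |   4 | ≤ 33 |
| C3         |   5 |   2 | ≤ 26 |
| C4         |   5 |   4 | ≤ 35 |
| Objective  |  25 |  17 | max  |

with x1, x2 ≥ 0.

Primal max cᵀx s.t. Ax ≤ b, x ≥ 0  →  Dual min bᵀy s.t. Aᵀy ≥ c, y ≥ 0.

Minimize: z = 26y1 + 33y2 + 26y3 + 35y4

Subject to:
  5y1 + 5y2 + 5y3 + 5y4 ≥ 25
  3y1 + 4y2 + 2y3 + 4y4 ≥ 17
  y1, y2, y3, y4 ≥ 0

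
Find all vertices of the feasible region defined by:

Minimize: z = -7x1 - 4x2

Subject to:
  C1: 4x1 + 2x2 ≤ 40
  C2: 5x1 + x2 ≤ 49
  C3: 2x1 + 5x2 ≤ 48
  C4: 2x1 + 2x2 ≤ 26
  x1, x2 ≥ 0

(0, 0), (9.8, 0), (9.667, 0.6667), (7, 6), (5.667, 7.333), (0, 9.6)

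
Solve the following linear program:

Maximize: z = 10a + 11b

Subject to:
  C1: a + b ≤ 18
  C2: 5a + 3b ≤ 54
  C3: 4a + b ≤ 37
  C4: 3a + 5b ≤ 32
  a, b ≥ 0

Evaluate the objective at each vertex of the feasible region:
  z(0, 0) = 0
  z(9.25, 0) = 92.5
  z(9, 1) = 101  ←
  z(0, 6.4) = 70.4
The maximum is at a = 9, b = 1.

a = 9, b = 1, z = 101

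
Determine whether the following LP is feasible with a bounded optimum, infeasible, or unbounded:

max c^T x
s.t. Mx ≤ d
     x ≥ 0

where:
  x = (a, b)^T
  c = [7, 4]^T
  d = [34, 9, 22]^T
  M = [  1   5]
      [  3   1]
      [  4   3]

Feasible with a bounded optimal solution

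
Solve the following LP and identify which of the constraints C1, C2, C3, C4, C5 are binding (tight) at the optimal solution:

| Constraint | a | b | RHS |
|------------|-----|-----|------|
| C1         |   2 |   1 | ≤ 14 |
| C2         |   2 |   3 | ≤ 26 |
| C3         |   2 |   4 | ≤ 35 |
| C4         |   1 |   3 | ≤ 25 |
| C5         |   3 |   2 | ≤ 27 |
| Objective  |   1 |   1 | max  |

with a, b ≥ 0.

At a = 4, b = 6, compute slack b - a·x for each constraint:
  C1: 14 − 14 = 0  (binding)
  C2: 26 − 26 = 0  (binding)
  C3: 35 − 32 = 3  (slack)
  C4: 25 − 22 = 3  (slack)
  C5: 27 − 24 = 3  (slack)

Optimal: a = 4, b = 6
Binding: C1, C2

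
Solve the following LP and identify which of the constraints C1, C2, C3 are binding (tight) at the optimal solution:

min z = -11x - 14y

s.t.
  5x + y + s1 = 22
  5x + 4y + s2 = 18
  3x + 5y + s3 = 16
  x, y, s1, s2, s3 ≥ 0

At x = 2, y = 2, compute slack b - a·x for each constraint:
  C1: 22 − 12 = 10  (slack)
  C2: 18 − 18 = 0  (binding)
  C3: 16 − 16 = 0  (binding)

Optimal: x = 2, y = 2
Binding: C2, C3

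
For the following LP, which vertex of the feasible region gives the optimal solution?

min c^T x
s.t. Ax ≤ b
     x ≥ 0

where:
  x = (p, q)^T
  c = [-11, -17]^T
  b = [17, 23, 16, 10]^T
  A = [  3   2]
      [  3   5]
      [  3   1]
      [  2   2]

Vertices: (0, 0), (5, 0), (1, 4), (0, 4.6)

Evaluate the objective at each vertex of the feasible region:
  z(0, 0) = 0
  z(5, 0) = -55
  z(1, 4) = -79  ←
  z(0, 4.6) = -78.2
The minimum is at p = 1, q = 4.

(1, 4)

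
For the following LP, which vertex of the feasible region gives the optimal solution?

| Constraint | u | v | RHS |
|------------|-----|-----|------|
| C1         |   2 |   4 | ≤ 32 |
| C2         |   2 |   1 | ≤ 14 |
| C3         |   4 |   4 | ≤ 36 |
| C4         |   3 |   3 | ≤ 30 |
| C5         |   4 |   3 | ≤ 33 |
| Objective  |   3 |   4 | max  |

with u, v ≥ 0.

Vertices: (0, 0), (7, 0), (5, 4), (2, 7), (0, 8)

Evaluate the objective at each vertex of the feasible region:
  z(0, 0) = 0
  z(7, 0) = 21
  z(5, 4) = 31
  z(2, 7) = 34  ←
  z(0, 8) = 32
The maximum is at u = 2, v = 7.

(2, 7)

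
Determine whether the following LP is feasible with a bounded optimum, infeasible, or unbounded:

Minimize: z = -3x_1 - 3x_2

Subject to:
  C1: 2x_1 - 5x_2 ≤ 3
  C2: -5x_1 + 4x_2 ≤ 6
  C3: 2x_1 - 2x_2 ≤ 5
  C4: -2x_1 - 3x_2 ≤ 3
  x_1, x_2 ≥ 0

Unbounded (objective can decrease without bound)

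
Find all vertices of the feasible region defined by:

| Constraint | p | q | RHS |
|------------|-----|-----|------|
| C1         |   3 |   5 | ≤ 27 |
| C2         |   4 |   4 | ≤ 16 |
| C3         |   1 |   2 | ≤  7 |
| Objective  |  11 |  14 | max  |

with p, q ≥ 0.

(0, 0), (4, 0), (1, 3), (0, 3.5)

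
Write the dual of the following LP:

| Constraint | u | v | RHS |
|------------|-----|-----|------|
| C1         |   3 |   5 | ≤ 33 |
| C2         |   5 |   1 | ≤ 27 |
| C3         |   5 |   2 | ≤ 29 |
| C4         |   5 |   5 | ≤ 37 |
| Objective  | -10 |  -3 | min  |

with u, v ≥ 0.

Primal min cᵀx s.t. Ax ≤ b, x ≥ 0  →  Dual max −bᵀy s.t. Aᵀy ≥ −c, y ≥ 0.

Maximize: z = -33y1 - 27y2 - 29y3 - 37y4

Subject to:
  3y1 + 5y2 + 5y3 + 5y4 ≥ 10
  5y1 + y2 + 2y3 + 5y4 ≥ 3
  y1, y2, y3, y4 ≥ 0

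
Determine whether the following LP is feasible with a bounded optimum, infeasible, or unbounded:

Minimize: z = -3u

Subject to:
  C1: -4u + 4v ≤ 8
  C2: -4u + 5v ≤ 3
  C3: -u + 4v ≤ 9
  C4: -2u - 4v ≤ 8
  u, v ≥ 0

Unbounded (objective can decrease without bound)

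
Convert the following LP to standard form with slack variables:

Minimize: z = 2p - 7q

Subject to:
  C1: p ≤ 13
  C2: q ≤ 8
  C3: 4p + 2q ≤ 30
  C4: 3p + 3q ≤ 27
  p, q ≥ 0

min z = 2p - 7q

s.t.
  p + s1 = 13
  q + s2 = 8
  4p + 2q + s3 = 30
  3p + 3q + s4 = 27
  p, q, s1, s2, s3, s4 ≥ 0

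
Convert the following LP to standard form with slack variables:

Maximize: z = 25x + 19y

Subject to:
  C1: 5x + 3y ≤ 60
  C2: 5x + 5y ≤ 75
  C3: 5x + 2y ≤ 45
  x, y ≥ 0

max z = 25x + 19y

s.t.
  5x + 3y + s1 = 60
  5x + 5y + s2 = 75
  5x + 2y + s3 = 45
  x, y, s1, s2, s3 ≥ 0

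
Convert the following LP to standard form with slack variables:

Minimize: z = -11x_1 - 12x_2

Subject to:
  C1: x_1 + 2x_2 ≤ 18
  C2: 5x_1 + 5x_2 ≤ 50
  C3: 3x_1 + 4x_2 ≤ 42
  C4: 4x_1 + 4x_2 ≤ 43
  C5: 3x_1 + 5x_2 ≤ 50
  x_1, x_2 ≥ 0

min z = -11x_1 - 12x_2

s.t.
  x_1 + 2x_2 + s1 = 18
  5x_1 + 5x_2 + s2 = 50
  3x_1 + 4x_2 + s3 = 42
  4x_1 + 4x_2 + s4 = 43
  3x_1 + 5x_2 + s5 = 50
  x_1, x_2, s1, s2, s3, s4, s5 ≥ 0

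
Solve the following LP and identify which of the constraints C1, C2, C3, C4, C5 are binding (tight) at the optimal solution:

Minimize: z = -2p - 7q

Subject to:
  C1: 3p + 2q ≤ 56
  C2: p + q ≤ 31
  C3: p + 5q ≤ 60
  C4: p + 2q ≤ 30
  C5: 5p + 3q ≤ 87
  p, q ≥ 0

At p = 10, q = 10, compute slack b - a·x for each constraint:
  C1: 56 − 50 = 6  (slack)
  C2: 31 − 20 = 11  (slack)
  C3: 60 − 60 = 0  (binding)
  C4: 30 − 30 = 0  (binding)
  C5: 87 − 80 = 7  (slack)

Optimal: p = 10, q = 10
Binding: C3, C4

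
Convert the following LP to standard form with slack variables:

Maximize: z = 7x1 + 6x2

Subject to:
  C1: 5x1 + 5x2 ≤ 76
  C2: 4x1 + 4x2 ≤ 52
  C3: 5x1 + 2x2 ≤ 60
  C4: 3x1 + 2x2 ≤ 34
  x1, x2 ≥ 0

max z = 7x1 + 6x2

s.t.
  5x1 + 5x2 + s1 = 76
  4x1 + 4x2 + s2 = 52
  5x1 + 2x2 + s3 = 60
  3x1 + 2x2 + s4 = 34
  x1, x2, s1, s2, s3, s4 ≥ 0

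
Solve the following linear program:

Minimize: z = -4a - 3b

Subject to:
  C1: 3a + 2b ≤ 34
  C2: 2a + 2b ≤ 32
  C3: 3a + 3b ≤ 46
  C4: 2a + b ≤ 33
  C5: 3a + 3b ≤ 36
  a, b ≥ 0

Evaluate the objective at each vertex of the feasible region:
  z(0, 0) = 0
  z(11.33, 0) = -45.33
  z(10, 2) = -46  ←
  z(0, 12) = -36
The minimum is at a = 10, b = 2.

a = 10, b = 2, z = -46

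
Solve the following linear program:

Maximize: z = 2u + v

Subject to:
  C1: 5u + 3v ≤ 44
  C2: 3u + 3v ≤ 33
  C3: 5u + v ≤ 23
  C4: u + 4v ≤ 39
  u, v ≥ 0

Evaluate the objective at each vertex of the feasible region:
  z(0, 0) = 0
  z(4.6, 0) = 9.2
  z(3, 8) = 14  ←
  z(1.667, 9.333) = 12.67
  z(0, 9.75) = 9.75
The maximum is at u = 3, v = 8.

u = 3, v = 8, z = 14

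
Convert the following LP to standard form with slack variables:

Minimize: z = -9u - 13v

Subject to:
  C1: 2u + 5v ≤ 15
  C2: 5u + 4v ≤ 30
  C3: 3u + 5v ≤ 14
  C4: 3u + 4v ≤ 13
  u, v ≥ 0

min z = -9u - 13v

s.t.
  2u + 5v + s1 = 15
  5u + 4v + s2 = 30
  3u + 5v + s3 = 14
  3u + 4v + s4 = 13
  u, v, s1, s2, s3, s4 ≥ 0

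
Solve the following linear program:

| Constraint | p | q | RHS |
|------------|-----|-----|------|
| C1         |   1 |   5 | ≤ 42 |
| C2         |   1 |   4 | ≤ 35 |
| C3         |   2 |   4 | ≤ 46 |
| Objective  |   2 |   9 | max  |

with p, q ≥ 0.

Evaluate the objective at each vertex of the feasible region:
  z(0, 0) = 0
  z(23, 0) = 46
  z(11, 6) = 76
  z(7, 7) = 77  ←
  z(0, 8.4) = 75.6
The maximum is at p = 7, q = 7.

p = 7, q = 7, z = 77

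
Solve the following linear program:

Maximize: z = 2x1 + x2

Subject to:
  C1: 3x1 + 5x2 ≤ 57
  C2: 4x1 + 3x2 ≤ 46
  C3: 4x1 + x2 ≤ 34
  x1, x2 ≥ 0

Evaluate the objective at each vertex of the feasible region:
  z(0, 0) = 0
  z(8.5, 0) = 17
  z(7, 6) = 20  ←
  z(5.364, 8.182) = 18.91
  z(0, 11.4) = 11.4
The maximum is at x1 = 7, x2 = 6.

x1 = 7, x2 = 6, z = 20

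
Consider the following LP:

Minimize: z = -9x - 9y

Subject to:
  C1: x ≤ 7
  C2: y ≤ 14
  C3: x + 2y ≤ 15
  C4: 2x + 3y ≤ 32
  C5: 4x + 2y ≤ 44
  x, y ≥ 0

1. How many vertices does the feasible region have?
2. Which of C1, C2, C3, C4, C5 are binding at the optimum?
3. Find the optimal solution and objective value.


1. 4
2. C1, C3
3. x = 7, y = 4, z = -99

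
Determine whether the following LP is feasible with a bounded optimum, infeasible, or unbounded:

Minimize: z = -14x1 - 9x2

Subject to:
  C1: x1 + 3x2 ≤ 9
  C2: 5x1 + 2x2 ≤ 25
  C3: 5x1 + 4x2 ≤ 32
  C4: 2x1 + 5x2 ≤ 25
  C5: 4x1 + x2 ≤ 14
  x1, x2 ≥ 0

Feasible with a bounded optimal solution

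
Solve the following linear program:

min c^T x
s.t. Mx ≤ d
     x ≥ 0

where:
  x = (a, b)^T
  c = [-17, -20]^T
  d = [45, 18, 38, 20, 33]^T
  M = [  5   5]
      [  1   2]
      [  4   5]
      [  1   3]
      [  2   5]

Evaluate the objective at each vertex of the feasible region:
  z(0, 0) = 0
  z(9, 0) = -153
  z(7, 2) = -159  ←
  z(2.5, 5.6) = -154.5
  z(0, 6.6) = -132
The minimum is at a = 7, b = 2.

a = 7, b = 2, z = -159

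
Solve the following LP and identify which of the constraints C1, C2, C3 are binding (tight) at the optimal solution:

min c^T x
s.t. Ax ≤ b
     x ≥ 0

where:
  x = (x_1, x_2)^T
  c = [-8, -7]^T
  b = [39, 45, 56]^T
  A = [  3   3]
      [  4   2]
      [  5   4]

At x_1 = 4, x_2 = 9, compute slack b - a·x for each constraint:
  C1: 39 − 39 = 0  (binding)
  C2: 45 − 34 = 11  (slack)
  C3: 56 − 56 = 0  (binding)

Optimal: x_1 = 4, x_2 = 9
Binding: C1, C3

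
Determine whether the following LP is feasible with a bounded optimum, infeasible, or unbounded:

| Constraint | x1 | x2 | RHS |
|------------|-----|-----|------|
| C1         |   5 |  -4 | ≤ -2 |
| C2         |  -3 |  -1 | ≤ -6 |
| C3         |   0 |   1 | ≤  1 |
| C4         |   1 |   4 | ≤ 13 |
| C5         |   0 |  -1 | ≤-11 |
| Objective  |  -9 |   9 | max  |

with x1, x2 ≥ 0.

Infeasible (no feasible solution exists)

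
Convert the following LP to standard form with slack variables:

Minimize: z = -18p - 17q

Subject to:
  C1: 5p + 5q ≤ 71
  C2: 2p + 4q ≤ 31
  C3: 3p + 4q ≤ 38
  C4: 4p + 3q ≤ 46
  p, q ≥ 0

min z = -18p - 17q

s.t.
  5p + 5q + s1 = 71
  2p + 4q + s2 = 31
  3p + 4q + s3 = 38
  4p + 3q + s4 = 46
  p, q, s1, s2, s3, s4 ≥ 0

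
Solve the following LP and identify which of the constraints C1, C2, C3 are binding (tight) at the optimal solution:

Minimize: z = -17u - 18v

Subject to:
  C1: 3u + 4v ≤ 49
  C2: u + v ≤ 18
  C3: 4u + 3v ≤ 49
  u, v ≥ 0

At u = 7, v = 7, compute slack b - a·x for each constraint:
  C1: 49 − 49 = 0  (binding)
  C2: 18 − 14 = 4  (slack)
  C3: 49 − 49 = 0  (binding)

Optimal: u = 7, v = 7
Binding: C1, C3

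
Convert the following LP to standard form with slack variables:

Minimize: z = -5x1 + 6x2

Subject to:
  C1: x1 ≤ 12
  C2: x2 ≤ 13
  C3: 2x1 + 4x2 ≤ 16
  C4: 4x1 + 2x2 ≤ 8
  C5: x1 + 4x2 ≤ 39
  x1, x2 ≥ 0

min z = -5x1 + 6x2

s.t.
  x1 + s1 = 12
  x2 + s2 = 13
  2x1 + 4x2 + s3 = 16
  4x1 + 2x2 + s4 = 8
  x1 + 4x2 + s5 = 39
  x1, x2, s1, s2, s3, s4, s5 ≥ 0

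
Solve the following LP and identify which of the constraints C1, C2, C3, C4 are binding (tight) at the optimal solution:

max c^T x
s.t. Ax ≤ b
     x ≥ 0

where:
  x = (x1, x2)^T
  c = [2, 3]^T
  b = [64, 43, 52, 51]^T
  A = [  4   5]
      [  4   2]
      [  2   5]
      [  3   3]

At x1 = 6, x2 = 8, compute slack b - a·x for each constraint:
  C1: 64 − 64 = 0  (binding)
  C2: 43 − 40 = 3  (slack)
  C3: 52 − 52 = 0  (binding)
  C4: 51 − 42 = 9  (slack)

Optimal: x1 = 6, x2 = 8
Binding: C1, C3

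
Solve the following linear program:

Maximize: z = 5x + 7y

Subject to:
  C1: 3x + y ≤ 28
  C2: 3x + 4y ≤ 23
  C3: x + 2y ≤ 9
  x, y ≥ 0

Evaluate the objective at each vertex of the feasible region:
  z(0, 0) = 0
  z(7.667, 0) = 38.33
  z(5, 2) = 39  ←
  z(0, 4.5) = 31.5
The maximum is at x = 5, y = 2.

x = 5, y = 2, z = 39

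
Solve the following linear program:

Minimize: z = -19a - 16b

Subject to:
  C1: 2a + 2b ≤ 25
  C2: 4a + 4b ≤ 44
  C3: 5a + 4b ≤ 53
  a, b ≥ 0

Evaluate the objective at each vertex of the feasible region:
  z(0, 0) = 0
  z(10.6, 0) = -201.4
  z(9, 2) = -203  ←
  z(0, 11) = -176
The minimum is at a = 9, b = 2.

a = 9, b = 2, z = -203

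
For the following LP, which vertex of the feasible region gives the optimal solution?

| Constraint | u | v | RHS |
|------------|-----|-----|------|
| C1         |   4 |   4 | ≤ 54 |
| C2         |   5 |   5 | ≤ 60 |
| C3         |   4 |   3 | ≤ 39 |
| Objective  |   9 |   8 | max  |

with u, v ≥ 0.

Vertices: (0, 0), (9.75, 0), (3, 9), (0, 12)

Evaluate the objective at each vertex of the feasible region:
  z(0, 0) = 0
  z(9.75, 0) = 87.75
  z(3, 9) = 99  ←
  z(0, 12) = 96
The maximum is at u = 3, v = 9.

(3, 9)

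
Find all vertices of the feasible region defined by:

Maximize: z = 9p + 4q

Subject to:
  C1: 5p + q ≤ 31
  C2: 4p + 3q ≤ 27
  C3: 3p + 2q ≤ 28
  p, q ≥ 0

(0, 0), (6.2, 0), (6, 1), (0, 9)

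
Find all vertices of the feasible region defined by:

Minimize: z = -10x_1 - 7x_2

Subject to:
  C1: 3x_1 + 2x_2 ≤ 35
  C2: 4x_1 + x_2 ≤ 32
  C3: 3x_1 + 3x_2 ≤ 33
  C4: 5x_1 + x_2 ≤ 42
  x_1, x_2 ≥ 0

(0, 0), (8, 0), (7, 4), (0, 11)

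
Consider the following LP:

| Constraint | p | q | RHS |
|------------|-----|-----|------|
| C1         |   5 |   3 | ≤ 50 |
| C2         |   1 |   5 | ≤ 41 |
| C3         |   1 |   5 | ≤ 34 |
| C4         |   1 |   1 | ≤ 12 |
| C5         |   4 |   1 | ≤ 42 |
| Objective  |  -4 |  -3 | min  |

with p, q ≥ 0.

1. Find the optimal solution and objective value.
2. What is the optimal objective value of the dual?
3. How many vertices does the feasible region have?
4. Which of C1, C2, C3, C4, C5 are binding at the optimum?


1. p = 7, q = 5, z = -43
2. -43
3. 5
4. C1, C4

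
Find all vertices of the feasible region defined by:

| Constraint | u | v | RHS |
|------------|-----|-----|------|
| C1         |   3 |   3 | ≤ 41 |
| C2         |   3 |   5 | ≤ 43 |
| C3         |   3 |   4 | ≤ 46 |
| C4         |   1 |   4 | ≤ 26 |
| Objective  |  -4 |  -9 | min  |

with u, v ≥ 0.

(0, 0), (13.67, 0), (12.67, 1), (6, 5), (0, 6.5)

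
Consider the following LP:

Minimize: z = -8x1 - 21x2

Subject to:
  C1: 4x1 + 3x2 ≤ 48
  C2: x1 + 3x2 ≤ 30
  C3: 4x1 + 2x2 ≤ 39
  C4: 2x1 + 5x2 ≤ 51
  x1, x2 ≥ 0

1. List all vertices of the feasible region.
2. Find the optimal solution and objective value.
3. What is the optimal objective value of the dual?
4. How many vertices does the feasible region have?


1. (0, 0), (9.75, 0), (5.812, 7.875), (3, 9), (0, 10)
2. x1 = 3, x2 = 9, z = -213
3. -213
4. 5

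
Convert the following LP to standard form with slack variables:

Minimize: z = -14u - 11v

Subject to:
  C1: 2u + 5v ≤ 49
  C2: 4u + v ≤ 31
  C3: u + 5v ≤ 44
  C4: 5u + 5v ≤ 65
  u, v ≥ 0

min z = -14u - 11v

s.t.
  2u + 5v + s1 = 49
  4u + v + s2 = 31
  u + 5v + s3 = 44
  5u + 5v + s4 = 65
  u, v, s1, s2, s3, s4 ≥ 0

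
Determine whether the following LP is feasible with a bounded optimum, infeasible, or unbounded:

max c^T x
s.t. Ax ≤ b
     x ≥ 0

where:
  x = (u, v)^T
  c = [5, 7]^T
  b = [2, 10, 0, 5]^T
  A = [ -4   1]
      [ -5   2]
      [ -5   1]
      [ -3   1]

Unbounded (objective can increase without bound)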